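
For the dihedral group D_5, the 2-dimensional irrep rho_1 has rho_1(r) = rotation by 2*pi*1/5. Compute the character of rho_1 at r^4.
chi_{rho_1}(r^4) = 2*cos(2*pi*1*4/5) = -1/2 + sqrt(5)/2

Proof sketch: rho_1(r^4) is rotation by angle 2*pi*1*4/5, whose trace is 2*cos(2*pi*1*4/5) = -1/2 + sqrt(5)/2.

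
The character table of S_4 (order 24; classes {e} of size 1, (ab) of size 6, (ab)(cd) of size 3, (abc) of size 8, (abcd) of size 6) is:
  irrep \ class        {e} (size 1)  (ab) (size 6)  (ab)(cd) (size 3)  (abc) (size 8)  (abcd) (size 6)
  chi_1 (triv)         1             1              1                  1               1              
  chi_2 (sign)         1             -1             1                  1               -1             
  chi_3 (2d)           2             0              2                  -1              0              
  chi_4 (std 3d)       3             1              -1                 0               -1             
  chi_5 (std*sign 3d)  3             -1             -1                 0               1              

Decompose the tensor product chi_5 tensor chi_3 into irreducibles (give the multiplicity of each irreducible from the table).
chi_5 tensor chi_3 = chi_4 + chi_5 (all other irreducibles have multiplicity 0).

Reasoning: The character of a tensor product is the pointwise product (chi_5 * chi_3)(C) = chi_5(C) * chi_3(C):
  {e}: (3)*(2), (ab): (-1)*(0), (ab)(cd): (-1)*(2), (abc): (0)*(-1), (abcd): (1)*(0)
so (chi_5 * chi_3) takes values
  {e} -> 6, (ab) -> 0, (ab)(cd) -> -2, (abc) -> 0, (abcd) -> 0.
Now take the inner product of this character with each irreducible chi from the table, <chi_5*chi_3, chi> = (1/24) sum_C |C| (chi_5*chi_3)(C) conj(chi(C)):
  <chi_5*chi_3, chi_1> = (1/24)[1*(6)*conj(1) + 6*(0)*conj(1) + 3*(-2)*conj(1) + 8*(0)*conj(1) + 6*(0)*conj(1)]
      = (1/24)[(6) + (0) + (-6) + (0) + (0)] = 0/24 = 0
  <chi_5*chi_3, chi_2> = (1/24)[1*(6)*conj(1) + 6*(0)*conj(-1) + 3*(-2)*conj(1) + 8*(0)*conj(1) + 6*(0)*conj(-1)]
      = (1/24)[(6) + (0) + (-6) + (0) + (0)] = 0/24 = 0
  <chi_5*chi_3, chi_3> = (1/24)[1*(6)*conj(2) + 6*(0)*conj(0) + 3*(-2)*conj(2) + 8*(0)*conj(-1) + 6*(0)*conj(0)]
      = (1/24)[(12) + (0) + (-12) + (0) + (0)] = 0/24 = 0
  <chi_5*chi_3, chi_4> = (1/24)[1*(6)*conj(3) + 6*(0)*conj(1) + 3*(-2)*conj(-1) + 8*(0)*conj(0) + 6*(0)*conj(-1)]
      = (1/24)[(18) + (0) + (6) + (0) + (0)] = 24/24 = 1
  <chi_5*chi_3, chi_5> = (1/24)[1*(6)*conj(3) + 6*(0)*conj(-1) + 3*(-2)*conj(-1) + 8*(0)*conj(0) + 6*(0)*conj(1)]
      = (1/24)[(18) + (0) + (6) + (0) + (0)] = 24/24 = 1
Hence the multiplicities are chi_4: 1, chi_5: 1. Dimension check: dim(chi_5)*dim(chi_3) = 3*2 = 6 and sum (mult * dim) = 1*3 + 1*3 = 6.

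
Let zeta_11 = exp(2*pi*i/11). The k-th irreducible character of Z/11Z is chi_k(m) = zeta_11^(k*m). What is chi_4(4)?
chi_4(4) = zeta_11^16 = exp(10*I*pi/11)

Details: chi_4(4) = zeta_11^(4*4) = zeta_11^16. Since zeta_11^11 = 1, this equals zeta_11^5 = exp(2*pi*i*5/11) = exp(10*I*pi/11).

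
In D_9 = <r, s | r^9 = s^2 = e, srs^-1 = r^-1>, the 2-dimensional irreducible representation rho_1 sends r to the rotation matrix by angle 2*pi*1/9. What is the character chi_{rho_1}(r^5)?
chi_{rho_1}(r^5) = 2*cos(2*pi*1*5/9) = -2*cos(pi/9)

Proof sketch: rho_1(r^5) is rotation by angle 2*pi*1*5/9, whose trace is 2*cos(2*pi*1*5/9) = -2*cos(pi/9).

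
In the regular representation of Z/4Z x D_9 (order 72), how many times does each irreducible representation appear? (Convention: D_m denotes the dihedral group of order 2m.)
Each irreducible V_i of dimension d_i appears with multiplicity d_i, i.e. rho_reg = (direct sum over all irreducibles V_i) d_i V_i. The irreducible dimensions for Z/4Z x D_9 are 1, 1, 1, 1, 1, 1, 1, 1, 2, 2, 2, 2, 2, 2, 2, 2, 2, 2, 2, 2, 2, 2, 2, 2: 8 irreducibles of dimension 1, each with multiplicity 1; 16 irreducibles of dimension 2, each with multiplicity 2. Total dimension 8*1*1 + 16*2*2 = 72 = |G|.

Reasoning: General theorem: in the regular representation of a finite group G, each irreducible appears with multiplicity equal to its dimension. Check: dim(rho_reg) = sum d_i^2 = 1 + 1 + 1 + 1 + 1 + 1 + 1 + 1 + 4 + 4 + 4 + 4 + 4 + 4 + 4 + 4 + 4 + 4 + 4 + 4 + 4 + 4 + 4 + 4 = 72 = |G|.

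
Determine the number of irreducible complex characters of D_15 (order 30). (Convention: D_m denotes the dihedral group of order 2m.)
9

Argument: The number of irreducible complex representations of a finite group equals its number of conjugacy classes. D_15 has 9 conjugacy classes ((n+3)/2 for n odd), so D_15 (order 30) has exactly 9 irreducible complex representations.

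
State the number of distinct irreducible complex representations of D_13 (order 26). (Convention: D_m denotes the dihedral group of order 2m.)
8

Working: The number of irreducible complex representations of a finite group equals its number of conjugacy classes. D_13 has 8 conjugacy classes ((n+3)/2 for n odd), so D_13 (order 26) has exactly 8 irreducible complex representations.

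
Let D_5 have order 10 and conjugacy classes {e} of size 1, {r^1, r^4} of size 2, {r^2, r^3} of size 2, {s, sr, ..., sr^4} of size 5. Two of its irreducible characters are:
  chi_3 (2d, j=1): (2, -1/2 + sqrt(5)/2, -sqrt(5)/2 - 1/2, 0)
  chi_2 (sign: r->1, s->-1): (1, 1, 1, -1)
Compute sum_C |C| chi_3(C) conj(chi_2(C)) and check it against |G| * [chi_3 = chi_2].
Sum = 0; so <chi_3, chi_2> = 0 (distinct irreducibles are orthogonal).

Reasoning: Compute term by term over conjugacy classes (|C| * chi_3(C) * conj(chi_2(C))):
  1*(2)*conj(1) + 2*(-1/2 + sqrt(5)/2)*conj(1) + 2*(-sqrt(5)/2 - 1/2)*conj(1) + 5*(0)*conj(-1)
  = (2) + (-1 + sqrt(5)) + (-sqrt(5) - 1) + (0)
  = 0.
Dividing by |G| = 10 gives 0/10 = 0, matching the row-orthogonality relation <chi_3, chi_2> = [chi_3 = chi_2].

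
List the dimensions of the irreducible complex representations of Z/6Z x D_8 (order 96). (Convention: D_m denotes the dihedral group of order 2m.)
Dimensions: 1, 1, 1, 1, 1, 1, 1, 1, 1, 1, 1, 1, 1, 1, 1, 1, 1, 1, 1, 1, 1, 1, 1, 1, 2, 2, 2, 2, 2, 2, 2, 2, 2, 2, 2, 2, 2, 2, 2, 2, 2, 2

Justification: There are 42 irreducibles (= number of conjugacy classes). Their dimensions d_i satisfy sum d_i^2 = |G| = 96: 1 + 1 + 1 + 1 + 1 + 1 + 1 + 1 + 1 + 1 + 1 + 1 + 1 + 1 + 1 + 1 + 1 + 1 + 1 + 1 + 1 + 1 + 1 + 1 + 4 + 4 + 4 + 4 + 4 + 4 + 4 + 4 + 4 + 4 + 4 + 4 + 4 + 4 + 4 + 4 + 4 + 4 = 96. (For the product with Z/6Z: each of the 6 1-dim characters of Z/6Z tensors with each irrep of D_8, giving 6 copies of each D_8-dimension.)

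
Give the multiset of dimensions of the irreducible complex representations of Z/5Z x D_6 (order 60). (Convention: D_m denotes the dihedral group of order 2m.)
Dimensions: 1, 1, 1, 1, 1, 1, 1, 1, 1, 1, 1, 1, 1, 1, 1, 1, 1, 1, 1, 1, 2, 2, 2, 2, 2, 2, 2, 2, 2, 2

Details: There are 30 irreducibles (= number of conjugacy classes). Their dimensions d_i satisfy sum d_i^2 = |G| = 60: 1 + 1 + 1 + 1 + 1 + 1 + 1 + 1 + 1 + 1 + 1 + 1 + 1 + 1 + 1 + 1 + 1 + 1 + 1 + 1 + 4 + 4 + 4 + 4 + 4 + 4 + 4 + 4 + 4 + 4 = 60. (For the product with Z/5Z: each of the 5 1-dim characters of Z/5Z tensors with each irrep of D_6, giving 5 copies of each D_6-dimension.)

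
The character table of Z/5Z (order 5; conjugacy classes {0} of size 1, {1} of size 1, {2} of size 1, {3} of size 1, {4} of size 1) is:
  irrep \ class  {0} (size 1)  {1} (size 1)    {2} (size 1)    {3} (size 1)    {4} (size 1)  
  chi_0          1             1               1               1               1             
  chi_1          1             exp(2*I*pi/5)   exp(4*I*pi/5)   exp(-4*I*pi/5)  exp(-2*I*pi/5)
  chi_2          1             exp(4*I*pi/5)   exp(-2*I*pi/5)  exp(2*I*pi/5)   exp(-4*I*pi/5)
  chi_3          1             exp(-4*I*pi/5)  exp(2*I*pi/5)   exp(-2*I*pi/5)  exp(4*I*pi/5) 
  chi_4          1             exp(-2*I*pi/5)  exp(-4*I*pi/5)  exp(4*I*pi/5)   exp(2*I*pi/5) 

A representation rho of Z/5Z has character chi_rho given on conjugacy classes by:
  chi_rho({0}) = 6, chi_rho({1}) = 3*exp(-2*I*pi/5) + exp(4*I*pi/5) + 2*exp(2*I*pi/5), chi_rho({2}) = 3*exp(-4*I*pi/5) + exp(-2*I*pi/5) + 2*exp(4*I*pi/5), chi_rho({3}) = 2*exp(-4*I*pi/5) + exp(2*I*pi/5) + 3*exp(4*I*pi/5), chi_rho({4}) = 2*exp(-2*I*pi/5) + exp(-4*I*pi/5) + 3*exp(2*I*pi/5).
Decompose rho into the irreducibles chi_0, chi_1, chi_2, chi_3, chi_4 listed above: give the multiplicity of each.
Multiplicities: chi_0: 0, chi_1: 2, chi_2: 1, chi_3: 0, chi_4: 3.

Argument: Use <chi_rho, chi> = (1/|G|) sum_C |C| * chi_rho(C) * conj(chi(C)) with |G| = 5 for each irreducible chi in the table:
  <chi_rho, chi_0> = (1/5)[1*(6)*conj(1) + 1*(3*exp(-2*I*pi/5) + exp(4*I*pi/5) + 2*exp(2*I*pi/5))*conj(1) + 1*(3*exp(-4*I*pi/5) + exp(-2*I*pi/5) + 2*exp(4*I*pi/5))*conj(1) + 1*(2*exp(-4*I*pi/5) + exp(2*I*pi/5) + 3*exp(4*I*pi/5))*conj(1) + 1*(2*exp(-2*I*pi/5) + exp(-4*I*pi/5) + 3*exp(2*I*pi/5))*conj(1)]
      = (1/5)[(6) + (3*exp(-2*I*pi/5) + exp(4*I*pi/5) + 2*exp(2*I*pi/5)) + (3*exp(-4*I*pi/5) + exp(-2*I*pi/5) + 2*exp(4*I*pi/5)) + (2*exp(-4*I*pi/5) + exp(2*I*pi/5) + 3*exp(4*I*pi/5)) + (2*exp(-2*I*pi/5) + exp(-4*I*pi/5) + 3*exp(2*I*pi/5))] = 0/5 = 0
  <chi_rho, chi_1> = (1/5)[1*(6)*conj(1) + 1*(3*exp(-2*I*pi/5) + exp(4*I*pi/5) + 2*exp(2*I*pi/5))*conj(exp(2*I*pi/5)) + 1*(3*exp(-4*I*pi/5) + exp(-2*I*pi/5) + 2*exp(4*I*pi/5))*conj(exp(4*I*pi/5)) + 1*(2*exp(-4*I*pi/5) + exp(2*I*pi/5) + 3*exp(4*I*pi/5))*conj(exp(-4*I*pi/5)) + 1*(2*exp(-2*I*pi/5) + exp(-4*I*pi/5) + 3*exp(2*I*pi/5))*conj(exp(-2*I*pi/5))]
      = (1/5)[(6) + (2 + 3*exp(-4*I*pi/5) + exp(2*I*pi/5)) + (2 + exp(4*I*pi/5) + 3*exp(2*I*pi/5)) + (2 + 3*exp(-2*I*pi/5) + exp(-4*I*pi/5)) + (2 + exp(-2*I*pi/5) + 3*exp(4*I*pi/5))] = 10/5 = 2
  <chi_rho, chi_2> = (1/5)[1*(6)*conj(1) + 1*(3*exp(-2*I*pi/5) + exp(4*I*pi/5) + 2*exp(2*I*pi/5))*conj(exp(4*I*pi/5)) + 1*(3*exp(-4*I*pi/5) + exp(-2*I*pi/5) + 2*exp(4*I*pi/5))*conj(exp(-2*I*pi/5)) + 1*(2*exp(-4*I*pi/5) + exp(2*I*pi/5) + 3*exp(4*I*pi/5))*conj(exp(2*I*pi/5)) + 1*(2*exp(-2*I*pi/5) + exp(-4*I*pi/5) + 3*exp(2*I*pi/5))*conj(exp(-4*I*pi/5))]
      = (1/5)[(6) + (1 + 2*exp(-2*I*pi/5) + 3*exp(4*I*pi/5)) + (1 + 3*exp(-2*I*pi/5) + 2*exp(-4*I*pi/5)) + (1 + 2*exp(4*I*pi/5) + 3*exp(2*I*pi/5)) + (1 + 3*exp(-4*I*pi/5) + 2*exp(2*I*pi/5))] = 5/5 = 1
  <chi_rho, chi_3> = (1/5)[1*(6)*conj(1) + 1*(3*exp(-2*I*pi/5) + exp(4*I*pi/5) + 2*exp(2*I*pi/5))*conj(exp(-4*I*pi/5)) + 1*(3*exp(-4*I*pi/5) + exp(-2*I*pi/5) + 2*exp(4*I*pi/5))*conj(exp(2*I*pi/5)) + 1*(2*exp(-4*I*pi/5) + exp(2*I*pi/5) + 3*exp(4*I*pi/5))*conj(exp(-2*I*pi/5)) + 1*(2*exp(-2*I*pi/5) + exp(-4*I*pi/5) + 3*exp(2*I*pi/5))*conj(exp(4*I*pi/5))]
      = (1/5)[(6) + (2*exp(-4*I*pi/5) + exp(-2*I*pi/5) + 3*exp(2*I*pi/5)) + (exp(-4*I*pi/5) + 3*exp(4*I*pi/5) + 2*exp(2*I*pi/5)) + (2*exp(-2*I*pi/5) + 3*exp(-4*I*pi/5) + exp(4*I*pi/5)) + (3*exp(-2*I*pi/5) + exp(2*I*pi/5) + 2*exp(4*I*pi/5))] = 0/5 = 0
  <chi_rho, chi_4> = (1/5)[1*(6)*conj(1) + 1*(3*exp(-2*I*pi/5) + exp(4*I*pi/5) + 2*exp(2*I*pi/5))*conj(exp(-2*I*pi/5)) + 1*(3*exp(-4*I*pi/5) + exp(-2*I*pi/5) + 2*exp(4*I*pi/5))*conj(exp(-4*I*pi/5)) + 1*(2*exp(-4*I*pi/5) + exp(2*I*pi/5) + 3*exp(4*I*pi/5))*conj(exp(4*I*pi/5)) + 1*(2*exp(-2*I*pi/5) + exp(-4*I*pi/5) + 3*exp(2*I*pi/5))*conj(exp(2*I*pi/5))]
      = (1/5)[(6) + (3 + exp(-4*I*pi/5) + 2*exp(4*I*pi/5)) + (3 + 2*exp(-2*I*pi/5) + exp(2*I*pi/5)) + (3 + exp(-2*I*pi/5) + 2*exp(2*I*pi/5)) + (3 + 2*exp(-4*I*pi/5) + exp(4*I*pi/5))] = 15/5 = 3
(Exp terms are combined using exp(i*s)*conj(exp(i*t)) = exp(i*(s-t)), and sums of them are collapsed using the identity that for every m > 1 the m distinct m-th roots of unity sum to 0, e.g. 1 + exp(2*I*pi/3) + exp(-2*I*pi/3) = 0.)
Dimension check: dim(rho) = sum (mult * dim) = 0*1 + 2*1 + 1*1 + 0*1 + 3*1 = 6 = chi_rho(e) = 6.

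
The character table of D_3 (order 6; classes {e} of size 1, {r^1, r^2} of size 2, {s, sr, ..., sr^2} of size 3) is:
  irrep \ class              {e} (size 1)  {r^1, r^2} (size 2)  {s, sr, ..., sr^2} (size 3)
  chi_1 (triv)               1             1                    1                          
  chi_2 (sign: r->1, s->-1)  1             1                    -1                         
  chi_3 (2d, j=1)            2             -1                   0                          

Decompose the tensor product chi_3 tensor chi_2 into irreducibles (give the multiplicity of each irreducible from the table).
chi_3 tensor chi_2 = chi_3 (all other irreducibles have multiplicity 0).

Proof sketch: The character of a tensor product is the pointwise product (chi_3 * chi_2)(C) = chi_3(C) * chi_2(C):
  {e}: (2)*(1), {r^1, r^2}: (-1)*(1), {s, sr, ..., sr^2}: (0)*(-1)
so (chi_3 * chi_2) takes values
  {e} -> 2, {r^1, r^2} -> -1, {s, sr, ..., sr^2} -> 0.
Now take the inner product of this character with each irreducible chi from the table, <chi_3*chi_2, chi> = (1/6) sum_C |C| (chi_3*chi_2)(C) conj(chi(C)):
  <chi_3*chi_2, chi_1> = (1/6)[1*(2)*conj(1) + 2*(-1)*conj(1) + 3*(0)*conj(1)]
      = (1/6)[(2) + (-2) + (0)] = 0/6 = 0
  <chi_3*chi_2, chi_2> = (1/6)[1*(2)*conj(1) + 2*(-1)*conj(1) + 3*(0)*conj(-1)]
      = (1/6)[(2) + (-2) + (0)] = 0/6 = 0
  <chi_3*chi_2, chi_3> = (1/6)[1*(2)*conj(2) + 2*(-1)*conj(-1) + 3*(0)*conj(0)]
      = (1/6)[(4) + (2) + (0)] = 6/6 = 1
Hence the multiplicities are chi_3: 1. Dimension check: dim(chi_3)*dim(chi_2) = 2*1 = 2 and sum (mult * dim) = 1*2 = 2.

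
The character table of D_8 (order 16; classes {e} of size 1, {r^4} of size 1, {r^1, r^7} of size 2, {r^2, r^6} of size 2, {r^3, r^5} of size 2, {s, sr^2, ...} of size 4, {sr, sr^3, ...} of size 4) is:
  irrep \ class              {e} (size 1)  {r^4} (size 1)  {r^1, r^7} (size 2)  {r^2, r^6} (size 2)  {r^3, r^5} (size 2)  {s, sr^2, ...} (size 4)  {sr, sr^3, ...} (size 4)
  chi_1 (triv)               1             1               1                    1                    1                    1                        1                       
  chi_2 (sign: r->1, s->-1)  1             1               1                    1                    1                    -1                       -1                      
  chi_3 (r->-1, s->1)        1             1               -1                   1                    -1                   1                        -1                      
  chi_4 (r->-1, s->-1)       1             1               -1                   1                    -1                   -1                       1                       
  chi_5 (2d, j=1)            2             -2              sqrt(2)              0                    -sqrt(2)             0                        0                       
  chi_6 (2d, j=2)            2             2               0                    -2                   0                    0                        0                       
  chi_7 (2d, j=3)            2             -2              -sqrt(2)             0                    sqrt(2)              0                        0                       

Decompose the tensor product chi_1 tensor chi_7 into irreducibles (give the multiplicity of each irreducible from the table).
chi_1 tensor chi_7 = chi_7 (all other irreducibles have multiplicity 0).

Why: The character of a tensor product is the pointwise product (chi_1 * chi_7)(C) = chi_1(C) * chi_7(C):
  {e}: (1)*(2), {r^4}: (1)*(-2), {r^1, r^7}: (1)*(-sqrt(2)), {r^2, r^6}: (1)*(0), {r^3, r^5}: (1)*(sqrt(2)), {s, sr^2, ...}: (1)*(0), {sr, sr^3, ...}: (1)*(0)
so (chi_1 * chi_7) takes values
  {e} -> 2, {r^4} -> -2, {r^1, r^7} -> -sqrt(2), {r^2, r^6} -> 0, {r^3, r^5} -> sqrt(2), {s, sr^2, ...} -> 0, {sr, sr^3, ...} -> 0.
Now take the inner product of this character with each irreducible chi from the table, <chi_1*chi_7, chi> = (1/16) sum_C |C| (chi_1*chi_7)(C) conj(chi(C)):
  <chi_1*chi_7, chi_1> = (1/16)[1*(2)*conj(1) + 1*(-2)*conj(1) + 2*(-sqrt(2))*conj(1) + 2*(0)*conj(1) + 2*(sqrt(2))*conj(1) + 4*(0)*conj(1) + 4*(0)*conj(1)]
      = (1/16)[(2) + (-2) + (-2*sqrt(2)) + (0) + (2*sqrt(2)) + (0) + (0)] = 0/16 = 0
  <chi_1*chi_7, chi_2> = (1/16)[1*(2)*conj(1) + 1*(-2)*conj(1) + 2*(-sqrt(2))*conj(1) + 2*(0)*conj(1) + 2*(sqrt(2))*conj(1) + 4*(0)*conj(-1) + 4*(0)*conj(-1)]
      = (1/16)[(2) + (-2) + (-2*sqrt(2)) + (0) + (2*sqrt(2)) + (0) + (0)] = 0/16 = 0
  <chi_1*chi_7, chi_3> = (1/16)[1*(2)*conj(1) + 1*(-2)*conj(1) + 2*(-sqrt(2))*conj(-1) + 2*(0)*conj(1) + 2*(sqrt(2))*conj(-1) + 4*(0)*conj(1) + 4*(0)*conj(-1)]
      = (1/16)[(2) + (-2) + (2*sqrt(2)) + (0) + (-2*sqrt(2)) + (0) + (0)] = 0/16 = 0
  <chi_1*chi_7, chi_4> = (1/16)[1*(2)*conj(1) + 1*(-2)*conj(1) + 2*(-sqrt(2))*conj(-1) + 2*(0)*conj(1) + 2*(sqrt(2))*conj(-1) + 4*(0)*conj(-1) + 4*(0)*conj(1)]
      = (1/16)[(2) + (-2) + (2*sqrt(2)) + (0) + (-2*sqrt(2)) + (0) + (0)] = 0/16 = 0
  <chi_1*chi_7, chi_5> = (1/16)[1*(2)*conj(2) + 1*(-2)*conj(-2) + 2*(-sqrt(2))*conj(sqrt(2)) + 2*(0)*conj(0) + 2*(sqrt(2))*conj(-sqrt(2)) + 4*(0)*conj(0) + 4*(0)*conj(0)]
      = (1/16)[(4) + (4) + (-4) + (0) + (-4) + (0) + (0)] = 0/16 = 0
  <chi_1*chi_7, chi_6> = (1/16)[1*(2)*conj(2) + 1*(-2)*conj(2) + 2*(-sqrt(2))*conj(0) + 2*(0)*conj(-2) + 2*(sqrt(2))*conj(0) + 4*(0)*conj(0) + 4*(0)*conj(0)]
      = (1/16)[(4) + (-4) + (0) + (0) + (0) + (0) + (0)] = 0/16 = 0
  <chi_1*chi_7, chi_7> = (1/16)[1*(2)*conj(2) + 1*(-2)*conj(-2) + 2*(-sqrt(2))*conj(-sqrt(2)) + 2*(0)*conj(0) + 2*(sqrt(2))*conj(sqrt(2)) + 4*(0)*conj(0) + 4*(0)*conj(0)]
      = (1/16)[(4) + (4) + (4) + (0) + (4) + (0) + (0)] = 16/16 = 1
Hence the multiplicities are chi_7: 1. Dimension check: dim(chi_1)*dim(chi_7) = 1*2 = 2 and sum (mult * dim) = 1*2 = 2.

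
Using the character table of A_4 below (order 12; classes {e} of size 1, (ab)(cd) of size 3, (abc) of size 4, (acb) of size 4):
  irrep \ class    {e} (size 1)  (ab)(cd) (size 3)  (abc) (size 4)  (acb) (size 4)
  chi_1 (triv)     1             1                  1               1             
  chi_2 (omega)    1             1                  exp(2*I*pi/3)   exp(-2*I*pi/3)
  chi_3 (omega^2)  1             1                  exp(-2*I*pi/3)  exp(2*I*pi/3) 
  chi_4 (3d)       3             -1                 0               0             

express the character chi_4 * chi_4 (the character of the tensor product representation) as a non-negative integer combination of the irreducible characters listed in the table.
chi_4 tensor chi_4 = chi_1 + chi_2 + chi_3 + 2*chi_4 (all other irreducibles have multiplicity 0).

The character of a tensor product is the pointwise product (chi_4 * chi_4)(C) = chi_4(C) * chi_4(C):
  {e}: (3)*(3), (ab)(cd): (-1)*(-1), (abc): (0)*(0), (acb): (0)*(0)
so (chi_4 * chi_4) takes values
  {e} -> 9, (ab)(cd) -> 1, (abc) -> 0, (acb) -> 0.
Now take the inner product of this character with each irreducible chi from the table, <chi_4*chi_4, chi> = (1/12) sum_C |C| (chi_4*chi_4)(C) conj(chi(C)):
  <chi_4*chi_4, chi_1> = (1/12)[1*(9)*conj(1) + 3*(1)*conj(1) + 4*(0)*conj(1) + 4*(0)*conj(1)]
      = (1/12)[(9) + (3) + (0) + (0)] = 12/12 = 1
  <chi_4*chi_4, chi_2> = (1/12)[1*(9)*conj(1) + 3*(1)*conj(1) + 4*(0)*conj(exp(2*I*pi/3)) + 4*(0)*conj(exp(-2*I*pi/3))]
      = (1/12)[(9) + (3) + (0) + (0)] = 12/12 = 1
  <chi_4*chi_4, chi_3> = (1/12)[1*(9)*conj(1) + 3*(1)*conj(1) + 4*(0)*conj(exp(-2*I*pi/3)) + 4*(0)*conj(exp(2*I*pi/3))]
      = (1/12)[(9) + (3) + (0) + (0)] = 12/12 = 1
  <chi_4*chi_4, chi_4> = (1/12)[1*(9)*conj(3) + 3*(1)*conj(-1) + 4*(0)*conj(0) + 4*(0)*conj(0)]
      = (1/12)[(27) + (-3) + (0) + (0)] = 24/12 = 2
(Exp terms are combined using exp(i*s)*conj(exp(i*t)) = exp(i*(s-t)), and sums of them are collapsed using the identity that for every m > 1 the m distinct m-th roots of unity sum to 0, e.g. 1 + exp(2*I*pi/3) + exp(-2*I*pi/3) = 0.)
Hence the multiplicities are chi_1: 1, chi_2: 1, chi_3: 1, chi_4: 2. Dimension check: dim(chi_4)*dim(chi_4) = 3*3 = 9 and sum (mult * dim) = 1*1 + 1*1 + 1*1 + 2*3 = 9.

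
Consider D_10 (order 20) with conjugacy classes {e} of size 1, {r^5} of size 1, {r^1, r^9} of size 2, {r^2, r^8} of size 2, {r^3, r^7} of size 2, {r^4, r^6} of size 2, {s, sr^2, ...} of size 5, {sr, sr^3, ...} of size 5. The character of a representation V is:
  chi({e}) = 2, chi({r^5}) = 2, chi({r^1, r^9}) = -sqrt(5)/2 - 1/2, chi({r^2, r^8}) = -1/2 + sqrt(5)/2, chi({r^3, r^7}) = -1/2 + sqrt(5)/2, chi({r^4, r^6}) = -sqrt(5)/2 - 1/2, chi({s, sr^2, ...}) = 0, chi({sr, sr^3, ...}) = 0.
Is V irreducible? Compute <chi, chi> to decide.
Irreducible: <chi, chi> = 1.

Solution. <chi, chi> = (1/|G|) sum_C |C| * |chi(C)|^2 = (1/20)[1*|2|^2 + 1*|2|^2 + 2*|-sqrt(5)/2 - 1/2|^2 + 2*|-1/2 + sqrt(5)/2|^2 + 2*|-1/2 + sqrt(5)/2|^2 + 2*|-sqrt(5)/2 - 1/2|^2 + 5*|0|^2 + 5*|0|^2]
  = (1/20)[(4) + (4) + (sqrt(5) + 3) + (3 - sqrt(5)) + (3 - sqrt(5)) + (sqrt(5) + 3) + (0) + (0)] = 20/20 = 1.
A character is irreducible iff <chi, chi> = 1, so this representation is irreducible.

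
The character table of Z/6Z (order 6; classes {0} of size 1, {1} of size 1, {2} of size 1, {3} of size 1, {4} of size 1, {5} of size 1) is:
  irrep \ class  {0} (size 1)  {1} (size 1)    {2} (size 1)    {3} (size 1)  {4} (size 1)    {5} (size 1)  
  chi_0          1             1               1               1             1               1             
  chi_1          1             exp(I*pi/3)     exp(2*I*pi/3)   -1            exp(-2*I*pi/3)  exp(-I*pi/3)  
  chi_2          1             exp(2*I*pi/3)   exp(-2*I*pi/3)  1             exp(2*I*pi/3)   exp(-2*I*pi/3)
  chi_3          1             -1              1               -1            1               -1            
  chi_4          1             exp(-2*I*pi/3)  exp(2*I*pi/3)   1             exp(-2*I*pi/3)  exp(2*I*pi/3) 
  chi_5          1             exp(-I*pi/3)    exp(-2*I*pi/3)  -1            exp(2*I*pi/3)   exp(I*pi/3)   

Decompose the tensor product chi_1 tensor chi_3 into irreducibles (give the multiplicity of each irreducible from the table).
chi_1 tensor chi_3 = chi_4 (all other irreducibles have multiplicity 0).

Justification: The character of a tensor product is the pointwise product (chi_1 * chi_3)(C) = chi_1(C) * chi_3(C):
  {0}: (1)*(1), {1}: (exp(I*pi/3))*(-1), {2}: (exp(2*I*pi/3))*(1), {3}: (-1)*(-1), {4}: (exp(-2*I*pi/3))*(1), {5}: (exp(-I*pi/3))*(-1)
so (chi_1 * chi_3) takes values
  {0} -> 1, {1} -> -exp(I*pi/3), {2} -> exp(2*I*pi/3), {3} -> 1, {4} -> exp(-2*I*pi/3), {5} -> -exp(-I*pi/3).
Now take the inner product of this character with each irreducible chi from the table, <chi_1*chi_3, chi> = (1/6) sum_C |C| (chi_1*chi_3)(C) conj(chi(C)):
  <chi_1*chi_3, chi_0> = (1/6)[1*(1)*conj(1) + 1*(-exp(I*pi/3))*conj(1) + 1*(exp(2*I*pi/3))*conj(1) + 1*(1)*conj(1) + 1*(exp(-2*I*pi/3))*conj(1) + 1*(-exp(-I*pi/3))*conj(1)]
      = (1/6)[(1) + (-exp(I*pi/3)) + (exp(2*I*pi/3)) + (1) + (exp(-2*I*pi/3)) + (-exp(-I*pi/3))] = 0/6 = 0
  <chi_1*chi_3, chi_1> = (1/6)[1*(1)*conj(1) + 1*(-exp(I*pi/3))*conj(exp(I*pi/3)) + 1*(exp(2*I*pi/3))*conj(exp(2*I*pi/3)) + 1*(1)*conj(-1) + 1*(exp(-2*I*pi/3))*conj(exp(-2*I*pi/3)) + 1*(-exp(-I*pi/3))*conj(exp(-I*pi/3))]
      = (1/6)[(1) + (-1) + (1) + (-1) + (1) + (-1)] = 0/6 = 0
  <chi_1*chi_3, chi_2> = (1/6)[1*(1)*conj(1) + 1*(-exp(I*pi/3))*conj(exp(2*I*pi/3)) + 1*(exp(2*I*pi/3))*conj(exp(-2*I*pi/3)) + 1*(1)*conj(1) + 1*(exp(-2*I*pi/3))*conj(exp(2*I*pi/3)) + 1*(-exp(-I*pi/3))*conj(exp(-2*I*pi/3))]
      = (1/6)[(1) + (-exp(-I*pi/3)) + (exp(-2*I*pi/3)) + (1) + (exp(2*I*pi/3)) + (-exp(I*pi/3))] = 0/6 = 0
  <chi_1*chi_3, chi_3> = (1/6)[1*(1)*conj(1) + 1*(-exp(I*pi/3))*conj(-1) + 1*(exp(2*I*pi/3))*conj(1) + 1*(1)*conj(-1) + 1*(exp(-2*I*pi/3))*conj(1) + 1*(-exp(-I*pi/3))*conj(-1)]
      = (1/6)[(1) + (exp(I*pi/3)) + (exp(2*I*pi/3)) + (-1) + (exp(-2*I*pi/3)) + (exp(-I*pi/3))] = 0/6 = 0
  <chi_1*chi_3, chi_4> = (1/6)[1*(1)*conj(1) + 1*(-exp(I*pi/3))*conj(exp(-2*I*pi/3)) + 1*(exp(2*I*pi/3))*conj(exp(2*I*pi/3)) + 1*(1)*conj(1) + 1*(exp(-2*I*pi/3))*conj(exp(-2*I*pi/3)) + 1*(-exp(-I*pi/3))*conj(exp(2*I*pi/3))]
      = (1/6)[(1) + (1) + (1) + (1) + (1) + (1)] = 6/6 = 1
  <chi_1*chi_3, chi_5> = (1/6)[1*(1)*conj(1) + 1*(-exp(I*pi/3))*conj(exp(-I*pi/3)) + 1*(exp(2*I*pi/3))*conj(exp(-2*I*pi/3)) + 1*(1)*conj(-1) + 1*(exp(-2*I*pi/3))*conj(exp(2*I*pi/3)) + 1*(-exp(-I*pi/3))*conj(exp(I*pi/3))]
      = (1/6)[(1) + (-exp(2*I*pi/3)) + (exp(-2*I*pi/3)) + (-1) + (exp(2*I*pi/3)) + (-exp(-2*I*pi/3))] = 0/6 = 0
(Exp terms are combined using exp(i*s)*conj(exp(i*t)) = exp(i*(s-t)), and sums of them are collapsed using the identity that for every m > 1 the m distinct m-th roots of unity sum to 0, e.g. 1 + exp(2*I*pi/3) + exp(-2*I*pi/3) = 0.)
Hence the multiplicities are chi_4: 1. Dimension check: dim(chi_1)*dim(chi_3) = 1*1 = 1 and sum (mult * dim) = 1*1 = 1.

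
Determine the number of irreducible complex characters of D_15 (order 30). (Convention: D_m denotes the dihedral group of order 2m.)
9

Derivation: The number of irreducible complex representations of a finite group equals its number of conjugacy classes. D_15 has 9 conjugacy classes ((n+3)/2 for n odd), so D_15 (order 30) has exactly 9 irreducible complex representations.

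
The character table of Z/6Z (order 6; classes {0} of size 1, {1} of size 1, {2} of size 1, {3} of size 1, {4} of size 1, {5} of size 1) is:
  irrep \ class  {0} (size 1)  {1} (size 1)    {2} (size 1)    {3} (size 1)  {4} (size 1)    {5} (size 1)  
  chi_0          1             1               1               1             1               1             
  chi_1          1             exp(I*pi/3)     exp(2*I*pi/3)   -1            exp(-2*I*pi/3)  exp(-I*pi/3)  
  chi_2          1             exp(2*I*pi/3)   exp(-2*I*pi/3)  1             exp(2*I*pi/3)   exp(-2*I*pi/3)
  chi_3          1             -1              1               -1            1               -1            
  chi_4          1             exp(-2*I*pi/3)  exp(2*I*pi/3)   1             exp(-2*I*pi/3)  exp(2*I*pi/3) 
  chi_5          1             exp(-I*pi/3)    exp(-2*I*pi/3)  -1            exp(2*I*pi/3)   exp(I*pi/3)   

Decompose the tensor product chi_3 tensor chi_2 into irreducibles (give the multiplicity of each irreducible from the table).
chi_3 tensor chi_2 = chi_5 (all other irreducibles have multiplicity 0).

Explanation: The character of a tensor product is the pointwise product (chi_3 * chi_2)(C) = chi_3(C) * chi_2(C):
  {0}: (1)*(1), {1}: (-1)*(exp(2*I*pi/3)), {2}: (1)*(exp(-2*I*pi/3)), {3}: (-1)*(1), {4}: (1)*(exp(2*I*pi/3)), {5}: (-1)*(exp(-2*I*pi/3))
so (chi_3 * chi_2) takes values
  {0} -> 1, {1} -> -exp(2*I*pi/3), {2} -> exp(-2*I*pi/3), {3} -> -1, {4} -> exp(2*I*pi/3), {5} -> -exp(-2*I*pi/3).
Now take the inner product of this character with each irreducible chi from the table, <chi_3*chi_2, chi> = (1/6) sum_C |C| (chi_3*chi_2)(C) conj(chi(C)):
  <chi_3*chi_2, chi_0> = (1/6)[1*(1)*conj(1) + 1*(-exp(2*I*pi/3))*conj(1) + 1*(exp(-2*I*pi/3))*conj(1) + 1*(-1)*conj(1) + 1*(exp(2*I*pi/3))*conj(1) + 1*(-exp(-2*I*pi/3))*conj(1)]
      = (1/6)[(1) + (-exp(2*I*pi/3)) + (exp(-2*I*pi/3)) + (-1) + (exp(2*I*pi/3)) + (-exp(-2*I*pi/3))] = 0/6 = 0
  <chi_3*chi_2, chi_1> = (1/6)[1*(1)*conj(1) + 1*(-exp(2*I*pi/3))*conj(exp(I*pi/3)) + 1*(exp(-2*I*pi/3))*conj(exp(2*I*pi/3)) + 1*(-1)*conj(-1) + 1*(exp(2*I*pi/3))*conj(exp(-2*I*pi/3)) + 1*(-exp(-2*I*pi/3))*conj(exp(-I*pi/3))]
      = (1/6)[(1) + (-exp(I*pi/3)) + (exp(2*I*pi/3)) + (1) + (exp(-2*I*pi/3)) + (-exp(-I*pi/3))] = 0/6 = 0
  <chi_3*chi_2, chi_2> = (1/6)[1*(1)*conj(1) + 1*(-exp(2*I*pi/3))*conj(exp(2*I*pi/3)) + 1*(exp(-2*I*pi/3))*conj(exp(-2*I*pi/3)) + 1*(-1)*conj(1) + 1*(exp(2*I*pi/3))*conj(exp(2*I*pi/3)) + 1*(-exp(-2*I*pi/3))*conj(exp(-2*I*pi/3))]
      = (1/6)[(1) + (-1) + (1) + (-1) + (1) + (-1)] = 0/6 = 0
  <chi_3*chi_2, chi_3> = (1/6)[1*(1)*conj(1) + 1*(-exp(2*I*pi/3))*conj(-1) + 1*(exp(-2*I*pi/3))*conj(1) + 1*(-1)*conj(-1) + 1*(exp(2*I*pi/3))*conj(1) + 1*(-exp(-2*I*pi/3))*conj(-1)]
      = (1/6)[(1) + (exp(2*I*pi/3)) + (exp(-2*I*pi/3)) + (1) + (exp(2*I*pi/3)) + (exp(-2*I*pi/3))] = 0/6 = 0
  <chi_3*chi_2, chi_4> = (1/6)[1*(1)*conj(1) + 1*(-exp(2*I*pi/3))*conj(exp(-2*I*pi/3)) + 1*(exp(-2*I*pi/3))*conj(exp(2*I*pi/3)) + 1*(-1)*conj(1) + 1*(exp(2*I*pi/3))*conj(exp(-2*I*pi/3)) + 1*(-exp(-2*I*pi/3))*conj(exp(2*I*pi/3))]
      = (1/6)[(1) + (-exp(-2*I*pi/3)) + (exp(2*I*pi/3)) + (-1) + (exp(-2*I*pi/3)) + (-exp(2*I*pi/3))] = 0/6 = 0
  <chi_3*chi_2, chi_5> = (1/6)[1*(1)*conj(1) + 1*(-exp(2*I*pi/3))*conj(exp(-I*pi/3)) + 1*(exp(-2*I*pi/3))*conj(exp(-2*I*pi/3)) + 1*(-1)*conj(-1) + 1*(exp(2*I*pi/3))*conj(exp(2*I*pi/3)) + 1*(-exp(-2*I*pi/3))*conj(exp(I*pi/3))]
      = (1/6)[(1) + (1) + (1) + (1) + (1) + (1)] = 6/6 = 1
(Exp terms are combined using exp(i*s)*conj(exp(i*t)) = exp(i*(s-t)), and sums of them are collapsed using the identity that for every m > 1 the m distinct m-th roots of unity sum to 0, e.g. 1 + exp(2*I*pi/3) + exp(-2*I*pi/3) = 0.)
Hence the multiplicities are chi_5: 1. Dimension check: dim(chi_3)*dim(chi_2) = 1*1 = 1 and sum (mult * dim) = 1*1 = 1.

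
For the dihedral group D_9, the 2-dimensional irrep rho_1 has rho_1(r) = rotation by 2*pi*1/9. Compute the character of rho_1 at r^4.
chi_{rho_1}(r^4) = 2*cos(2*pi*1*4/9) = -2*cos(pi/9)

Reasoning: rho_1(r^4) is rotation by angle 2*pi*1*4/9, whose trace is 2*cos(2*pi*1*4/9) = -2*cos(pi/9).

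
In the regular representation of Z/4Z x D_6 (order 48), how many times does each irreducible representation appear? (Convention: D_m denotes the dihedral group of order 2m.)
Each irreducible V_i of dimension d_i appears with multiplicity d_i, i.e. rho_reg = (direct sum over all irreducibles V_i) d_i V_i. The irreducible dimensions for Z/4Z x D_6 are 1, 1, 1, 1, 1, 1, 1, 1, 1, 1, 1, 1, 1, 1, 1, 1, 2, 2, 2, 2, 2, 2, 2, 2: 16 irreducibles of dimension 1, each with multiplicity 1; 8 irreducibles of dimension 2, each with multiplicity 2. Total dimension 16*1*1 + 8*2*2 = 48 = |G|.

Justification: General theorem: in the regular representation of a finite group G, each irreducible appears with multiplicity equal to its dimension. Check: dim(rho_reg) = sum d_i^2 = 1 + 1 + 1 + 1 + 1 + 1 + 1 + 1 + 1 + 1 + 1 + 1 + 1 + 1 + 1 + 1 + 4 + 4 + 4 + 4 + 4 + 4 + 4 + 4 = 48 = |G|.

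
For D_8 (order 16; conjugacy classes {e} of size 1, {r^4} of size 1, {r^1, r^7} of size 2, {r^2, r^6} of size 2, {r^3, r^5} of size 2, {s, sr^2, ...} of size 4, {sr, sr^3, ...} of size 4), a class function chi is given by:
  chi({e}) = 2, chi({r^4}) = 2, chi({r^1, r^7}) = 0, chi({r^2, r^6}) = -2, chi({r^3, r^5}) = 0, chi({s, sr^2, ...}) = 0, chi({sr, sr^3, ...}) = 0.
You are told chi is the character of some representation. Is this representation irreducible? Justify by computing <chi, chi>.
Irreducible: <chi, chi> = 1.

Proof sketch: <chi, chi> = (1/|G|) sum_C |C| * |chi(C)|^2 = (1/16)[1*|2|^2 + 1*|2|^2 + 2*|0|^2 + 2*|-2|^2 + 2*|0|^2 + 4*|0|^2 + 4*|0|^2]
  = (1/16)[(4) + (4) + (0) + (8) + (0) + (0) + (0)] = 16/16 = 1.
A character is irreducible iff <chi, chi> = 1, so this representation is irreducible.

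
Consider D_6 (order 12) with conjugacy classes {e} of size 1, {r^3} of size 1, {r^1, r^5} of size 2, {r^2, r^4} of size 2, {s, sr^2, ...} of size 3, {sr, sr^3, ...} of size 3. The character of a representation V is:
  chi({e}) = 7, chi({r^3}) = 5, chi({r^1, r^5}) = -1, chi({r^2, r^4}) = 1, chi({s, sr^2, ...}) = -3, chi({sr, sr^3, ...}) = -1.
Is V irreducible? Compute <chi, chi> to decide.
Not irreducible (reducible): <chi, chi> = 9 > 1.

Details: <chi, chi> = (1/|G|) sum_C |C| * |chi(C)|^2 = (1/12)[1*|7|^2 + 1*|5|^2 + 2*|-1|^2 + 2*|1|^2 + 3*|-3|^2 + 3*|-1|^2]
  = (1/12)[(49) + (25) + (2) + (2) + (27) + (3)] = 108/12 = 9.
A character is irreducible iff <chi, chi> = 1, so this representation is reducible.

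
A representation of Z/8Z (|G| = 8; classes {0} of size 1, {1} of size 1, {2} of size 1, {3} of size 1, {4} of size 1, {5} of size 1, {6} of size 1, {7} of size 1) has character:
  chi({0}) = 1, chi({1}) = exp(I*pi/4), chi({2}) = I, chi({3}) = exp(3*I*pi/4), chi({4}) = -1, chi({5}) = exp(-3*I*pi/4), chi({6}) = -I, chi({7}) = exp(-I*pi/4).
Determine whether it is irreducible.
Irreducible: <chi, chi> = 1.

Argument: <chi, chi> = (1/|G|) sum_C |C| * |chi(C)|^2 = (1/8)[1*|1|^2 + 1*|exp(I*pi/4)|^2 + 1*|I|^2 + 1*|exp(3*I*pi/4)|^2 + 1*|-1|^2 + 1*|exp(-3*I*pi/4)|^2 + 1*|-I|^2 + 1*|exp(-I*pi/4)|^2]
  = (1/8)[(1) + (1) + (1) + (1) + (1) + (1) + (1) + (1)] = 8/8 = 1.
(Exp terms are combined using exp(i*s)*conj(exp(i*t)) = exp(i*(s-t)), and sums of them are collapsed using the identity that for every m > 1 the m distinct m-th roots of unity sum to 0, e.g. 1 + exp(2*I*pi/3) + exp(-2*I*pi/3) = 0.)
A character is irreducible iff <chi, chi> = 1, so this representation is irreducible.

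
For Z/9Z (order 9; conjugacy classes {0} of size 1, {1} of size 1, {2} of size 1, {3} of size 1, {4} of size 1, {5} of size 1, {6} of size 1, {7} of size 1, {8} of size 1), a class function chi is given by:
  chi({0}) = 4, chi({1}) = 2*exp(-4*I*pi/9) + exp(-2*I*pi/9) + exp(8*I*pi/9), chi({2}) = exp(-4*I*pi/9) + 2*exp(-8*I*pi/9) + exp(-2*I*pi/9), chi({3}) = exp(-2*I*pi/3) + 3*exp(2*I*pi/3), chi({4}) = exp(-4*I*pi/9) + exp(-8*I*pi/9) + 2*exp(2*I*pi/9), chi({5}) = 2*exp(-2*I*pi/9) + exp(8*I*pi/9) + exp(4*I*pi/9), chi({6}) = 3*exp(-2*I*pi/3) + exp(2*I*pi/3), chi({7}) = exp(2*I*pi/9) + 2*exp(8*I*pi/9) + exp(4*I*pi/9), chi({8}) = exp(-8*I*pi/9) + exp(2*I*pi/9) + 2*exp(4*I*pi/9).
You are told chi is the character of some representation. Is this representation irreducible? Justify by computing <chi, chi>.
Not irreducible (reducible): <chi, chi> = 6 > 1.

Argument: <chi, chi> = (1/|G|) sum_C |C| * |chi(C)|^2 = (1/9)[1*|4|^2 + 1*|2*exp(-4*I*pi/9) + exp(-2*I*pi/9) + exp(8*I*pi/9)|^2 + 1*|exp(-4*I*pi/9) + 2*exp(-8*I*pi/9) + exp(-2*I*pi/9)|^2 + 1*|exp(-2*I*pi/3) + 3*exp(2*I*pi/3)|^2 + 1*|exp(-4*I*pi/9) + exp(-8*I*pi/9) + 2*exp(2*I*pi/9)|^2 + 1*|2*exp(-2*I*pi/9) + exp(8*I*pi/9) + exp(4*I*pi/9)|^2 + 1*|3*exp(-2*I*pi/3) + exp(2*I*pi/3)|^2 + 1*|exp(2*I*pi/9) + 2*exp(8*I*pi/9) + exp(4*I*pi/9)|^2 + 1*|exp(-8*I*pi/9) + exp(2*I*pi/9) + 2*exp(4*I*pi/9)|^2]
  = (1/9)[(16) + (6 + 2*exp(-2*I*pi/3) + 2*exp(-2*I*pi/9) + exp(-8*I*pi/9) + exp(8*I*pi/9) + 2*exp(2*I*pi/9) + 2*exp(2*I*pi/3)) + (6 + 2*exp(-4*I*pi/9) + 2*exp(-2*I*pi/3) + exp(-2*I*pi/9) + exp(2*I*pi/9) + 2*exp(2*I*pi/3) + 2*exp(4*I*pi/9)) + (7) + (6 + 2*exp(-2*I*pi/3) + exp(-4*I*pi/9) + 2*exp(-8*I*pi/9) + 2*exp(8*I*pi/9) + exp(4*I*pi/9) + 2*exp(2*I*pi/3)) + (6 + 2*exp(-2*I*pi/3) + exp(-4*I*pi/9) + 2*exp(-8*I*pi/9) + 2*exp(8*I*pi/9) + exp(4*I*pi/9) + 2*exp(2*I*pi/3)) + (7) + (6 + 2*exp(-4*I*pi/9) + 2*exp(-2*I*pi/3) + exp(-2*I*pi/9) + exp(2*I*pi/9) + 2*exp(2*I*pi/3) + 2*exp(4*I*pi/9)) + (6 + 2*exp(-2*I*pi/3) + 2*exp(-2*I*pi/9) + exp(-8*I*pi/9) + exp(8*I*pi/9) + 2*exp(2*I*pi/9) + 2*exp(2*I*pi/3))] = 54/9 = 6.
(Exp terms are combined using exp(i*s)*conj(exp(i*t)) = exp(i*(s-t)), and sums of them are collapsed using the identity that for every m > 1 the m distinct m-th roots of unity sum to 0, e.g. 1 + exp(2*I*pi/3) + exp(-2*I*pi/3) = 0.)
A character is irreducible iff <chi, chi> = 1, so this representation is reducible.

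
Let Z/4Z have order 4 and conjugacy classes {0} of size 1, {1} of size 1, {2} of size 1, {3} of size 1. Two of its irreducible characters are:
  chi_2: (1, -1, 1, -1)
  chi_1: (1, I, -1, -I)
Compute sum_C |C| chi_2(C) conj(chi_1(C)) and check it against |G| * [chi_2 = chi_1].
Sum = 0; so <chi_2, chi_1> = 0 (distinct irreducibles are orthogonal).

Derivation: Compute term by term over conjugacy classes (|C| * chi_2(C) * conj(chi_1(C))):
  1*(1)*conj(1) + 1*(-1)*conj(I) + 1*(1)*conj(-1) + 1*(-1)*conj(-I)
  = (1) + (I) + (-1) + (-I)
  = 0.
(Exp terms are combined using exp(i*s)*conj(exp(i*t)) = exp(i*(s-t)), and sums of them are collapsed using the identity that for every m > 1 the m distinct m-th roots of unity sum to 0, e.g. 1 + exp(2*I*pi/3) + exp(-2*I*pi/3) = 0.)
Dividing by |G| = 4 gives 0/4 = 0, matching the row-orthogonality relation <chi_2, chi_1> = [chi_2 = chi_1].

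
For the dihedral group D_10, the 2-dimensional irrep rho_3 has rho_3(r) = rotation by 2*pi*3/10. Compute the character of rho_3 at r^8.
chi_{rho_3}(r^8) = 2*cos(2*pi*3*8/10) = -sqrt(5)/2 - 1/2

Derivation: rho_3(r^8) is rotation by angle 2*pi*3*8/10, whose trace is 2*cos(2*pi*3*8/10) = -sqrt(5)/2 - 1/2.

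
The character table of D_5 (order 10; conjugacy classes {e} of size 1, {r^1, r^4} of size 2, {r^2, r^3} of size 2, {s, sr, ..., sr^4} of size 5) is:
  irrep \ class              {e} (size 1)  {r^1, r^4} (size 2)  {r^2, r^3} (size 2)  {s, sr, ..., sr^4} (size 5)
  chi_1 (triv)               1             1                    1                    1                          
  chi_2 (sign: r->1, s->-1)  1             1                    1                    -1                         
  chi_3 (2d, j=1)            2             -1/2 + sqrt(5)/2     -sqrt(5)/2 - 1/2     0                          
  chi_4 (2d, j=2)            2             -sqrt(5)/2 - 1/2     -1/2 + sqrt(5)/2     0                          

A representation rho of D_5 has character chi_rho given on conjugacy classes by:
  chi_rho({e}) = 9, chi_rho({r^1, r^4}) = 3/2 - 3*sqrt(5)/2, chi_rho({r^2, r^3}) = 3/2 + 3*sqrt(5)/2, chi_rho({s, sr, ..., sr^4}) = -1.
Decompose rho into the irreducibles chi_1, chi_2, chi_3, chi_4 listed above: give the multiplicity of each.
Multiplicities: chi_1: 1, chi_2: 2, chi_3: 0, chi_4: 3.

Argument: Use <chi_rho, chi> = (1/|G|) sum_C |C| * chi_rho(C) * conj(chi(C)) with |G| = 10 for each irreducible chi in the table:
  <chi_rho, chi_1> = (1/10)[1*(9)*conj(1) + 2*(3/2 - 3*sqrt(5)/2)*conj(1) + 2*(3/2 + 3*sqrt(5)/2)*conj(1) + 5*(-1)*conj(1)]
      = (1/10)[(9) + (3 - 3*sqrt(5)) + (3 + 3*sqrt(5)) + (-5)] = 10/10 = 1
  <chi_rho, chi_2> = (1/10)[1*(9)*conj(1) + 2*(3/2 - 3*sqrt(5)/2)*conj(1) + 2*(3/2 + 3*sqrt(5)/2)*conj(1) + 5*(-1)*conj(-1)]
      = (1/10)[(9) + (3 - 3*sqrt(5)) + (3 + 3*sqrt(5)) + (5)] = 20/10 = 2
  <chi_rho, chi_3> = (1/10)[1*(9)*conj(2) + 2*(3/2 - 3*sqrt(5)/2)*conj(-1/2 + sqrt(5)/2) + 2*(3/2 + 3*sqrt(5)/2)*conj(-sqrt(5)/2 - 1/2) + 5*(-1)*conj(0)]
      = (1/10)[(18) + (-9 + 3*sqrt(5)) + (-9 - 3*sqrt(5)) + (0)] = 0/10 = 0
  <chi_rho, chi_4> = (1/10)[1*(9)*conj(2) + 2*(3/2 - 3*sqrt(5)/2)*conj(-sqrt(5)/2 - 1/2) + 2*(3/2 + 3*sqrt(5)/2)*conj(-1/2 + sqrt(5)/2) + 5*(-1)*conj(0)]
      = (1/10)[(18) + (6) + (6) + (0)] = 30/10 = 3
Dimension check: dim(rho) = sum (mult * dim) = 1*1 + 2*1 + 0*2 + 3*2 = 9 = chi_rho(e) = 9.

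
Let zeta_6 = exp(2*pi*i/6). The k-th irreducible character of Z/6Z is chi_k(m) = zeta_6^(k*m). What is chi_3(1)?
chi_3(1) = zeta_6^3 = -1

Explanation: chi_3(1) = zeta_6^(3*1) = zeta_6^3. Since zeta_6^6 = 1, this equals zeta_6^3 = exp(2*pi*i*3/6) = -1.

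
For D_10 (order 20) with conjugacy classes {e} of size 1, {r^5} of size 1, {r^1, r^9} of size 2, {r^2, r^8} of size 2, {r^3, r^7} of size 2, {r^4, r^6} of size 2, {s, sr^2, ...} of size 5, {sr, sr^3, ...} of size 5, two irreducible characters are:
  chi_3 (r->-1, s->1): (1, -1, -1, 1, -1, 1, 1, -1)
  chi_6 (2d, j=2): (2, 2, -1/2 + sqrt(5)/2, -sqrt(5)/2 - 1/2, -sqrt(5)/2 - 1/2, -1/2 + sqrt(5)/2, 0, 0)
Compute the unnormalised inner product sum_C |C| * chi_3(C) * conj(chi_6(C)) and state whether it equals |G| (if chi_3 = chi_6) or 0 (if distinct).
Sum = 0; so <chi_3, chi_6> = 0 (distinct irreducibles are orthogonal).

Proof sketch: Compute term by term over conjugacy classes (|C| * chi_3(C) * conj(chi_6(C))):
  1*(1)*conj(2) + 1*(-1)*conj(2) + 2*(-1)*conj(-1/2 + sqrt(5)/2) + 2*(1)*conj(-sqrt(5)/2 - 1/2) + 2*(-1)*conj(-sqrt(5)/2 - 1/2) + 2*(1)*conj(-1/2 + sqrt(5)/2) + 5*(1)*conj(0) + 5*(-1)*conj(0)
  = (2) + (-2) + (1 - sqrt(5)) + (-sqrt(5) - 1) + (1 + sqrt(5)) + (-1 + sqrt(5)) + (0) + (0)
  = 0.
Dividing by |G| = 20 gives 0/20 = 0, matching the row-orthogonality relation <chi_3, chi_6> = [chi_3 = chi_6].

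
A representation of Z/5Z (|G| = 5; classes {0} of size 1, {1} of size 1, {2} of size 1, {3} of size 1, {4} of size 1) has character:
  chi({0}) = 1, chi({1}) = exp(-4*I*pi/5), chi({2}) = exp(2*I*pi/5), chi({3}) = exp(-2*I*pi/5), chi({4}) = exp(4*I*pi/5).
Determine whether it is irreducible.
Irreducible: <chi, chi> = 1.

Working: <chi, chi> = (1/|G|) sum_C |C| * |chi(C)|^2 = (1/5)[1*|1|^2 + 1*|exp(-4*I*pi/5)|^2 + 1*|exp(2*I*pi/5)|^2 + 1*|exp(-2*I*pi/5)|^2 + 1*|exp(4*I*pi/5)|^2]
  = (1/5)[(1) + (1) + (1) + (1) + (1)] = 5/5 = 1.
(Exp terms are combined using exp(i*s)*conj(exp(i*t)) = exp(i*(s-t)), and sums of them are collapsed using the identity that for every m > 1 the m distinct m-th roots of unity sum to 0, e.g. 1 + exp(2*I*pi/3) + exp(-2*I*pi/3) = 0.)
A character is irreducible iff <chi, chi> = 1, so this representation is irreducible.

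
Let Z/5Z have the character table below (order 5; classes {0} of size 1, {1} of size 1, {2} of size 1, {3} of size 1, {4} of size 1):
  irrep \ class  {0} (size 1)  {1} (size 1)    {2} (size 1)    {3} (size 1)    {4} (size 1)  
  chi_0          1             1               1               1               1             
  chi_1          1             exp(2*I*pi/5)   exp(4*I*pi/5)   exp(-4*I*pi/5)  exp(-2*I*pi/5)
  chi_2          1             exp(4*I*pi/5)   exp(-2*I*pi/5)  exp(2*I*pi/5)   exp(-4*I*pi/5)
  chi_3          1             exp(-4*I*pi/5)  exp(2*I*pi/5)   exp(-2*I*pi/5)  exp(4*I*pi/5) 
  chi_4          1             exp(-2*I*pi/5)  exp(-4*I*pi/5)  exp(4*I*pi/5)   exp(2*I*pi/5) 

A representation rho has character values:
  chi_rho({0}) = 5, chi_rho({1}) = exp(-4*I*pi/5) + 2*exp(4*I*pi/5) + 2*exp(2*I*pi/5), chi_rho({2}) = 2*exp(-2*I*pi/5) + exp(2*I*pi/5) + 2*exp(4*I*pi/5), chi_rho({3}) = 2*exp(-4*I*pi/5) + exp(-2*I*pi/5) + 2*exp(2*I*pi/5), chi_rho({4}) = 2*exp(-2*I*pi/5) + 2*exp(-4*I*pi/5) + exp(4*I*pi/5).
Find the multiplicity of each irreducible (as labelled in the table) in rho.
Multiplicities: chi_0: 0, chi_1: 2, chi_2: 2, chi_3: 1, chi_4: 0.

Working: Use <chi_rho, chi> = (1/|G|) sum_C |C| * chi_rho(C) * conj(chi(C)) with |G| = 5 for each irreducible chi in the table:
  <chi_rho, chi_0> = (1/5)[1*(5)*conj(1) + 1*(exp(-4*I*pi/5) + 2*exp(4*I*pi/5) + 2*exp(2*I*pi/5))*conj(1) + 1*(2*exp(-2*I*pi/5) + exp(2*I*pi/5) + 2*exp(4*I*pi/5))*conj(1) + 1*(2*exp(-4*I*pi/5) + exp(-2*I*pi/5) + 2*exp(2*I*pi/5))*conj(1) + 1*(2*exp(-2*I*pi/5) + 2*exp(-4*I*pi/5) + exp(4*I*pi/5))*conj(1)]
      = (1/5)[(5) + (exp(-4*I*pi/5) + 2*exp(4*I*pi/5) + 2*exp(2*I*pi/5)) + (2*exp(-2*I*pi/5) + exp(2*I*pi/5) + 2*exp(4*I*pi/5)) + (2*exp(-4*I*pi/5) + exp(-2*I*pi/5) + 2*exp(2*I*pi/5)) + (2*exp(-2*I*pi/5) + 2*exp(-4*I*pi/5) + exp(4*I*pi/5))] = 0/5 = 0
  <chi_rho, chi_1> = (1/5)[1*(5)*conj(1) + 1*(exp(-4*I*pi/5) + 2*exp(4*I*pi/5) + 2*exp(2*I*pi/5))*conj(exp(2*I*pi/5)) + 1*(2*exp(-2*I*pi/5) + exp(2*I*pi/5) + 2*exp(4*I*pi/5))*conj(exp(4*I*pi/5)) + 1*(2*exp(-4*I*pi/5) + exp(-2*I*pi/5) + 2*exp(2*I*pi/5))*conj(exp(-4*I*pi/5)) + 1*(2*exp(-2*I*pi/5) + 2*exp(-4*I*pi/5) + exp(4*I*pi/5))*conj(exp(-2*I*pi/5))]
      = (1/5)[(5) + (2 + exp(4*I*pi/5) + 2*exp(2*I*pi/5)) + (2 + exp(-2*I*pi/5) + 2*exp(4*I*pi/5)) + (2 + 2*exp(-4*I*pi/5) + exp(2*I*pi/5)) + (2 + 2*exp(-2*I*pi/5) + exp(-4*I*pi/5))] = 10/5 = 2
  <chi_rho, chi_2> = (1/5)[1*(5)*conj(1) + 1*(exp(-4*I*pi/5) + 2*exp(4*I*pi/5) + 2*exp(2*I*pi/5))*conj(exp(4*I*pi/5)) + 1*(2*exp(-2*I*pi/5) + exp(2*I*pi/5) + 2*exp(4*I*pi/5))*conj(exp(-2*I*pi/5)) + 1*(2*exp(-4*I*pi/5) + exp(-2*I*pi/5) + 2*exp(2*I*pi/5))*conj(exp(2*I*pi/5)) + 1*(2*exp(-2*I*pi/5) + 2*exp(-4*I*pi/5) + exp(4*I*pi/5))*conj(exp(-4*I*pi/5))]
      = (1/5)[(5) + (2 + 2*exp(-2*I*pi/5) + exp(2*I*pi/5)) + (2 + 2*exp(-4*I*pi/5) + exp(4*I*pi/5)) + (2 + exp(-4*I*pi/5) + 2*exp(4*I*pi/5)) + (2 + exp(-2*I*pi/5) + 2*exp(2*I*pi/5))] = 10/5 = 2
  <chi_rho, chi_3> = (1/5)[1*(5)*conj(1) + 1*(exp(-4*I*pi/5) + 2*exp(4*I*pi/5) + 2*exp(2*I*pi/5))*conj(exp(-4*I*pi/5)) + 1*(2*exp(-2*I*pi/5) + exp(2*I*pi/5) + 2*exp(4*I*pi/5))*conj(exp(2*I*pi/5)) + 1*(2*exp(-4*I*pi/5) + exp(-2*I*pi/5) + 2*exp(2*I*pi/5))*conj(exp(-2*I*pi/5)) + 1*(2*exp(-2*I*pi/5) + 2*exp(-4*I*pi/5) + exp(4*I*pi/5))*conj(exp(4*I*pi/5))]
      = (1/5)[(5) + (1 + 2*exp(-2*I*pi/5) + 2*exp(-4*I*pi/5)) + (1 + 2*exp(-4*I*pi/5) + 2*exp(2*I*pi/5)) + (1 + 2*exp(-2*I*pi/5) + 2*exp(4*I*pi/5)) + (1 + 2*exp(4*I*pi/5) + 2*exp(2*I*pi/5))] = 5/5 = 1
  <chi_rho, chi_4> = (1/5)[1*(5)*conj(1) + 1*(exp(-4*I*pi/5) + 2*exp(4*I*pi/5) + 2*exp(2*I*pi/5))*conj(exp(-2*I*pi/5)) + 1*(2*exp(-2*I*pi/5) + exp(2*I*pi/5) + 2*exp(4*I*pi/5))*conj(exp(-4*I*pi/5)) + 1*(2*exp(-4*I*pi/5) + exp(-2*I*pi/5) + 2*exp(2*I*pi/5))*conj(exp(4*I*pi/5)) + 1*(2*exp(-2*I*pi/5) + 2*exp(-4*I*pi/5) + exp(4*I*pi/5))*conj(exp(2*I*pi/5))]
      = (1/5)[(5) + (2*exp(-4*I*pi/5) + exp(-2*I*pi/5) + 2*exp(4*I*pi/5)) + (2*exp(-2*I*pi/5) + exp(-4*I*pi/5) + 2*exp(2*I*pi/5)) + (2*exp(-2*I*pi/5) + exp(4*I*pi/5) + 2*exp(2*I*pi/5)) + (2*exp(-4*I*pi/5) + exp(2*I*pi/5) + 2*exp(4*I*pi/5))] = 0/5 = 0
(Exp terms are combined using exp(i*s)*conj(exp(i*t)) = exp(i*(s-t)), and sums of them are collapsed using the identity that for every m > 1 the m distinct m-th roots of unity sum to 0, e.g. 1 + exp(2*I*pi/3) + exp(-2*I*pi/3) = 0.)
Dimension check: dim(rho) = sum (mult * dim) = 0*1 + 2*1 + 2*1 + 1*1 + 0*1 = 5 = chi_rho(e) = 5.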